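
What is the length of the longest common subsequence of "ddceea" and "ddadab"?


LCS of "ddceea" and "ddadab"
DP table:
           d    d    a    d    a    b
      0    0    0    0    0    0    0
  d   0    1    1    1    1    1    1
  d   0    1    2    2    2    2    2
  c   0    1    2    2    2    2    2
  e   0    1    2    2    2    2    2
  e   0    1    2    2    2    2    2
  a   0    1    2    3    3    3    3
LCS length = dp[6][6] = 3

3


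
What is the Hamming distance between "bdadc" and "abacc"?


Comparing "bdadc" and "abacc" position by position:
  Position 0: 'b' vs 'a' => differ
  Position 1: 'd' vs 'b' => differ
  Position 2: 'a' vs 'a' => same
  Position 3: 'd' vs 'c' => differ
  Position 4: 'c' vs 'c' => same
Total differences (Hamming distance): 3

3


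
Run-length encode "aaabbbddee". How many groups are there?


Input: aaabbbddee
Scanning for consecutive runs:
  Group 1: 'a' x 3 (positions 0-2)
  Group 2: 'b' x 3 (positions 3-5)
  Group 3: 'd' x 2 (positions 6-7)
  Group 4: 'e' x 2 (positions 8-9)
Total groups: 4

4


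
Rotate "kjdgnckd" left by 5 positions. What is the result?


Input: "kjdgnckd", rotate left by 5
First 5 characters: "kjdgn"
Remaining characters: "ckd"
Concatenate remaining + first: "ckd" + "kjdgn" = "ckdkjdgn"

ckdkjdgn


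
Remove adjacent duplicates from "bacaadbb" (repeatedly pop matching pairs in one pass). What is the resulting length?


Input: bacaadbb
Stack-based adjacent duplicate removal:
  Read 'b': push. Stack: b
  Read 'a': push. Stack: ba
  Read 'c': push. Stack: bac
  Read 'a': push. Stack: baca
  Read 'a': matches stack top 'a' => pop. Stack: bac
  Read 'd': push. Stack: bacd
  Read 'b': push. Stack: bacdb
  Read 'b': matches stack top 'b' => pop. Stack: bacd
Final stack: "bacd" (length 4)

4


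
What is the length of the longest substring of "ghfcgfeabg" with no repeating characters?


Input: "ghfcgfeabg"
Sliding window (track last position of each char):
  Position 0 ('g'): window [0,0] length 1 -- new best
  Position 1 ('h'): window [0,1] length 2 -- new best
  Position 2 ('f'): window [0,2] length 3 -- new best
  Position 3 ('c'): window [0,3] length 4 -- new best
  Position 4 ('g'): repeat (last at 0), move window start to 1
  Position 4 ('g'): window [1,4] length 4
  Position 5 ('f'): repeat (last at 2), move window start to 3
  Position 5 ('f'): window [3,5] length 3
  Position 6 ('e'): window [3,6] length 4
  Position 7 ('a'): window [3,7] length 5 -- new best
  Position 8 ('b'): window [3,8] length 6 -- new best
  Position 9 ('g'): repeat (last at 4), move window start to 5
  Position 9 ('g'): window [5,9] length 5
Longest substring with no repeats: "cgfeab" with length 6

6


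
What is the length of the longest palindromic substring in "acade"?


Input: "acade"
Checking substrings for palindromes:
  [0:3] "aca" (len 3) => palindrome
Longest palindromic substring: "aca" with length 3

3


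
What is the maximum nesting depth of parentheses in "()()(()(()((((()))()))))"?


Input: "()()(()(()((((()))()))))"
Tracking depth:
  Position 0 '(': depth becomes 1
  Position 1 ')': depth becomes 0
  Position 2 '(': depth becomes 1
  Position 3 ')': depth becomes 0
  Position 4 '(': depth becomes 1
  Position 5 '(': depth becomes 2
  Position 6 ')': depth becomes 1
  Position 7 '(': depth becomes 2
  Position 8 '(': depth becomes 3
  Position 9 ')': depth becomes 2
  Position 10 '(': depth becomes 3
  Position 11 '(': depth becomes 4
  Position 12 '(': depth becomes 5
  Position 13 '(': depth becomes 6
  Position 14 '(': depth becomes 7
  Position 15 ')': depth becomes 6
  Position 16 ')': depth becomes 5
  Position 17 ')': depth becomes 4
  Position 18 '(': depth becomes 5
  Position 19 ')': depth becomes 4
  Position 20 ')': depth becomes 3
  Position 21 ')': depth becomes 2
  Position 22 ')': depth becomes 1
  Position 23 ')': depth becomes 0
Maximum depth reached: 7

7


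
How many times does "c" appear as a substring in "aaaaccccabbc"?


Searching for "c" in "aaaaccccabbc"
Scanning each position:
  Position 0: "a" => no
  Position 1: "a" => no
  Position 2: "a" => no
  Position 3: "a" => no
  Position 4: "c" => MATCH
  Position 5: "c" => MATCH
  Position 6: "c" => MATCH
  Position 7: "c" => MATCH
  Position 8: "a" => no
  Position 9: "b" => no
  Position 10: "b" => no
  Position 11: "c" => MATCH
Total occurrences: 5

5


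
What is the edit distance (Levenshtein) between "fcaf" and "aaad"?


Computing edit distance: "fcaf" -> "aaad"
DP table:
           a    a    a    d
      0    1    2    3    4
  f   1    1    2    3    4
  c   2    2    2    3    4
  a   3    2    2    2    3
  f   4    3    3    3    3
Edit distance = dp[4][4] = 3

3


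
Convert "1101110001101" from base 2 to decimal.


Input: "1101110001101" in base 2
Positional expansion:
  Digit '1' (value 1) x 2^12 = 4096
  Digit '1' (value 1) x 2^11 = 2048
  Digit '0' (value 0) x 2^10 = 0
  Digit '1' (value 1) x 2^9 = 512
  Digit '1' (value 1) x 2^8 = 256
  Digit '1' (value 1) x 2^7 = 128
  Digit '0' (value 0) x 2^6 = 0
  Digit '0' (value 0) x 2^5 = 0
  Digit '0' (value 0) x 2^4 = 0
  Digit '1' (value 1) x 2^3 = 8
  Digit '1' (value 1) x 2^2 = 4
  Digit '0' (value 0) x 2^1 = 0
  Digit '1' (value 1) x 2^0 = 1
Sum = 7053

7053


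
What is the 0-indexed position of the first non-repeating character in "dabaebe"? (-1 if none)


Input: dabaebe
Character frequencies:
  'a': 2
  'b': 2
  'd': 1
  'e': 2
Scanning left to right for freq == 1:
  Position 0 ('d'): unique! => answer = 0

0


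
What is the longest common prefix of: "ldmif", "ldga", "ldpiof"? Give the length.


Words: ldmif, ldga, ldpiof
  Position 0: all 'l' => match
  Position 1: all 'd' => match
  Position 2: ('m', 'g', 'p') => mismatch, stop
LCP = "ld" (length 2)

2


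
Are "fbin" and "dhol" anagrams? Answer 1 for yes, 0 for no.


Strings: "fbin", "dhol"
Sorted first:  bfin
Sorted second: dhlo
Differ at position 0: 'b' vs 'd' => not anagrams

0


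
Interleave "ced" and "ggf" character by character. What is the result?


Interleaving "ced" and "ggf":
  Position 0: 'c' from first, 'g' from second => "cg"
  Position 1: 'e' from first, 'g' from second => "eg"
  Position 2: 'd' from first, 'f' from second => "df"
Result: cgegdf

cgegdf


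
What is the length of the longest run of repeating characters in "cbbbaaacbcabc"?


Input: "cbbbaaacbcabc"
Scanning for longest run:
  Position 1 ('b'): new char, reset run to 1
  Position 2 ('b'): continues run of 'b', length=2
  Position 3 ('b'): continues run of 'b', length=3
  Position 4 ('a'): new char, reset run to 1
  Position 5 ('a'): continues run of 'a', length=2
  Position 6 ('a'): continues run of 'a', length=3
  Position 7 ('c'): new char, reset run to 1
  Position 8 ('b'): new char, reset run to 1
  Position 9 ('c'): new char, reset run to 1
  Position 10 ('a'): new char, reset run to 1
  Position 11 ('b'): new char, reset run to 1
  Position 12 ('c'): new char, reset run to 1
Longest run: 'b' with length 3

3


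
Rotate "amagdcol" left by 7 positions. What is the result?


Input: "amagdcol", rotate left by 7
First 7 characters: "amagdco"
Remaining characters: "l"
Concatenate remaining + first: "l" + "amagdco" = "lamagdco"

lamagdco


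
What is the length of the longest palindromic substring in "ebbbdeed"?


Input: "ebbbdeed"
Checking substrings for palindromes:
  [4:8] "deed" (len 4) => palindrome
  [1:4] "bbb" (len 3) => palindrome
  [1:3] "bb" (len 2) => palindrome
  [2:4] "bb" (len 2) => palindrome
  [5:7] "ee" (len 2) => palindrome
Longest palindromic substring: "deed" with length 4

4


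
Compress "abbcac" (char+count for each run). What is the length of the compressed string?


Input: abbcac
Runs:
  'a' x 1 => "a1"
  'b' x 2 => "b2"
  'c' x 1 => "c1"
  'a' x 1 => "a1"
  'c' x 1 => "c1"
Compressed: "a1b2c1a1c1"
Compressed length: 10

10


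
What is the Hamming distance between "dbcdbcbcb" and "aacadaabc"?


Comparing "dbcdbcbcb" and "aacadaabc" position by position:
  Position 0: 'd' vs 'a' => differ
  Position 1: 'b' vs 'a' => differ
  Position 2: 'c' vs 'c' => same
  Position 3: 'd' vs 'a' => differ
  Position 4: 'b' vs 'd' => differ
  Position 5: 'c' vs 'a' => differ
  Position 6: 'b' vs 'a' => differ
  Position 7: 'c' vs 'b' => differ
  Position 8: 'b' vs 'c' => differ
Total differences (Hamming distance): 8

8


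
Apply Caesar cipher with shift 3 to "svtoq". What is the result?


Caesar cipher: shift "svtoq" by 3
  's' (pos 18) + 3 = pos 21 = 'v'
  'v' (pos 21) + 3 = pos 24 = 'y'
  't' (pos 19) + 3 = pos 22 = 'w'
  'o' (pos 14) + 3 = pos 17 = 'r'
  'q' (pos 16) + 3 = pos 19 = 't'
Result: vywrt

vywrt


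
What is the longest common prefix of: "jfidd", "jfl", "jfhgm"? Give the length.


Words: jfidd, jfl, jfhgm
  Position 0: all 'j' => match
  Position 1: all 'f' => match
  Position 2: ('i', 'l', 'h') => mismatch, stop
LCP = "jf" (length 2)

2


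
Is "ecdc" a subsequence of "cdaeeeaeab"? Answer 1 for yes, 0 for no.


Check if "ecdc" is a subsequence of "cdaeeeaeab"
Greedy scan:
  Position 0 ('c'): no match needed
  Position 1 ('d'): no match needed
  Position 2 ('a'): no match needed
  Position 3 ('e'): matches sub[0] = 'e'
  Position 4 ('e'): no match needed
  Position 5 ('e'): no match needed
  Position 6 ('a'): no match needed
  Position 7 ('e'): no match needed
  Position 8 ('a'): no match needed
  Position 9 ('b'): no match needed
Only matched 1/4 characters => not a subsequence

0


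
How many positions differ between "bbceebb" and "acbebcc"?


Comparing "bbceebb" and "acbebcc" position by position:
  Position 0: 'b' vs 'a' => DIFFER
  Position 1: 'b' vs 'c' => DIFFER
  Position 2: 'c' vs 'b' => DIFFER
  Position 3: 'e' vs 'e' => same
  Position 4: 'e' vs 'b' => DIFFER
  Position 5: 'b' vs 'c' => DIFFER
  Position 6: 'b' vs 'c' => DIFFER
Positions that differ: 6

6


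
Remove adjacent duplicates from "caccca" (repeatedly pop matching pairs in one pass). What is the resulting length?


Input: caccca
Stack-based adjacent duplicate removal:
  Read 'c': push. Stack: c
  Read 'a': push. Stack: ca
  Read 'c': push. Stack: cac
  Read 'c': matches stack top 'c' => pop. Stack: ca
  Read 'c': push. Stack: cac
  Read 'a': push. Stack: caca
Final stack: "caca" (length 4)

4


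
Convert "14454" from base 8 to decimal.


Input: "14454" in base 8
Positional expansion:
  Digit '1' (value 1) x 8^4 = 4096
  Digit '4' (value 4) x 8^3 = 2048
  Digit '4' (value 4) x 8^2 = 256
  Digit '5' (value 5) x 8^1 = 40
  Digit '4' (value 4) x 8^0 = 4
Sum = 6444

6444


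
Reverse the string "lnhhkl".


Input: lnhhkl
Reading characters right to left:
  Position 5: 'l'
  Position 4: 'k'
  Position 3: 'h'
  Position 2: 'h'
  Position 1: 'n'
  Position 0: 'l'
Reversed: lkhhnl

lkhhnl


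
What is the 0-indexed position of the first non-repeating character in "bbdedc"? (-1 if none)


Input: bbdedc
Character frequencies:
  'b': 2
  'c': 1
  'd': 2
  'e': 1
Scanning left to right for freq == 1:
  Position 0 ('b'): freq=2, skip
  Position 1 ('b'): freq=2, skip
  Position 2 ('d'): freq=2, skip
  Position 3 ('e'): unique! => answer = 3

3


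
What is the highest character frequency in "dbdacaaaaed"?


Input: dbdacaaaaed
Character counts:
  'a': 5
  'b': 1
  'c': 1
  'd': 3
  'e': 1
Maximum frequency: 5

5


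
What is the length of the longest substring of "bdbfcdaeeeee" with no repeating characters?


Input: "bdbfcdaeeeee"
Sliding window (track last position of each char):
  Position 0 ('b'): window [0,0] length 1 -- new best
  Position 1 ('d'): window [0,1] length 2 -- new best
  Position 2 ('b'): repeat (last at 0), move window start to 1
  Position 2 ('b'): window [1,2] length 2
  Position 3 ('f'): window [1,3] length 3 -- new best
  Position 4 ('c'): window [1,4] length 4 -- new best
  Position 5 ('d'): repeat (last at 1), move window start to 2
  Position 5 ('d'): window [2,5] length 4
  Position 6 ('a'): window [2,6] length 5 -- new best
  Position 7 ('e'): window [2,7] length 6 -- new best
  Position 8 ('e'): repeat (last at 7), move window start to 8
  Position 8 ('e'): window [8,8] length 1
  Position 9 ('e'): repeat (last at 8), move window start to 9
  Position 9 ('e'): window [9,9] length 1
  Position 10 ('e'): repeat (last at 9), move window start to 10
  Position 10 ('e'): window [10,10] length 1
  Position 11 ('e'): repeat (last at 10), move window start to 11
  Position 11 ('e'): window [11,11] length 1
Longest substring with no repeats: "bfcdae" with length 6

6


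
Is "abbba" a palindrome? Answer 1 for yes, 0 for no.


Input: abbba
Reversed: abbba
  Compare pos 0 ('a') with pos 4 ('a'): match
  Compare pos 1 ('b') with pos 3 ('b'): match
Result: palindrome

1


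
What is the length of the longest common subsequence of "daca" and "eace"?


LCS of "daca" and "eace"
DP table:
           e    a    c    e
      0    0    0    0    0
  d   0    0    0    0    0
  a   0    0    1    1    1
  c   0    0    1    2    2
  a   0    0    1    2    2
LCS length = dp[4][4] = 2

2


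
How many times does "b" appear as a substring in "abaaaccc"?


Searching for "b" in "abaaaccc"
Scanning each position:
  Position 0: "a" => no
  Position 1: "b" => MATCH
  Position 2: "a" => no
  Position 3: "a" => no
  Position 4: "a" => no
  Position 5: "c" => no
  Position 6: "c" => no
  Position 7: "c" => no
Total occurrences: 1

1


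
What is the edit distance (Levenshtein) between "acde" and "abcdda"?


Computing edit distance: "acde" -> "abcdda"
DP table:
           a    b    c    d    d    a
      0    1    2    3    4    5    6
  a   1    0    1    2    3    4    5
  c   2    1    1    1    2    3    4
  d   3    2    2    2    1    2    3
  e   4    3    3    3    2    2    3
Edit distance = dp[4][6] = 3

3


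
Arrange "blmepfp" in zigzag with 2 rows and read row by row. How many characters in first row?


Zigzag "blmepfp" into 2 rows:
Placing characters:
  'b' => row 0
  'l' => row 1
  'm' => row 0
  'e' => row 1
  'p' => row 0
  'f' => row 1
  'p' => row 0
Rows:
  Row 0: "bmpp"
  Row 1: "lef"
First row length: 4

4


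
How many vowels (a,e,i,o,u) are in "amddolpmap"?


Input: amddolpmap
Checking each character:
  'a' at position 0: vowel (running total: 1)
  'm' at position 1: consonant
  'd' at position 2: consonant
  'd' at position 3: consonant
  'o' at position 4: vowel (running total: 2)
  'l' at position 5: consonant
  'p' at position 6: consonant
  'm' at position 7: consonant
  'a' at position 8: vowel (running total: 3)
  'p' at position 9: consonant
Total vowels: 3

3


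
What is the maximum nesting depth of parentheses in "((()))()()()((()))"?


Input: "((()))()()()((()))"
Tracking depth:
  Position 0 '(': depth becomes 1
  Position 1 '(': depth becomes 2
  Position 2 '(': depth becomes 3
  Position 3 ')': depth becomes 2
  Position 4 ')': depth becomes 1
  Position 5 ')': depth becomes 0
  Position 6 '(': depth becomes 1
  Position 7 ')': depth becomes 0
  Position 8 '(': depth becomes 1
  Position 9 ')': depth becomes 0
  Position 10 '(': depth becomes 1
  Position 11 ')': depth becomes 0
  Position 12 '(': depth becomes 1
  Position 13 '(': depth becomes 2
  Position 14 '(': depth becomes 3
  Position 15 ')': depth becomes 2
  Position 16 ')': depth becomes 1
  Position 17 ')': depth becomes 0
Maximum depth reached: 3

3


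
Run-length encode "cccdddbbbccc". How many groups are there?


Input: cccdddbbbccc
Scanning for consecutive runs:
  Group 1: 'c' x 3 (positions 0-2)
  Group 2: 'd' x 3 (positions 3-5)
  Group 3: 'b' x 3 (positions 6-8)
  Group 4: 'c' x 3 (positions 9-11)
Total groups: 4

4


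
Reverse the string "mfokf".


Input: mfokf
Reading characters right to left:
  Position 4: 'f'
  Position 3: 'k'
  Position 2: 'o'
  Position 1: 'f'
  Position 0: 'm'
Reversed: fkofm

fkofm


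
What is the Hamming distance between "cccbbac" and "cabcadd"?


Comparing "cccbbac" and "cabcadd" position by position:
  Position 0: 'c' vs 'c' => same
  Position 1: 'c' vs 'a' => differ
  Position 2: 'c' vs 'b' => differ
  Position 3: 'b' vs 'c' => differ
  Position 4: 'b' vs 'a' => differ
  Position 5: 'a' vs 'd' => differ
  Position 6: 'c' vs 'd' => differ
Total differences (Hamming distance): 6

6


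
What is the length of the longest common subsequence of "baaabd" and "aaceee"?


LCS of "baaabd" and "aaceee"
DP table:
           a    a    c    e    e    e
      0    0    0    0    0    0    0
  b   0    0    0    0    0    0    0
  a   0    1    1    1    1    1    1
  a   0    1    2    2    2    2    2
  a   0    1    2    2    2    2    2
  b   0    1    2    2    2    2    2
  d   0    1    2    2    2    2    2
LCS length = dp[6][6] = 2

2


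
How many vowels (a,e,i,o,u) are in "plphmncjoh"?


Input: plphmncjoh
Checking each character:
  'p' at position 0: consonant
  'l' at position 1: consonant
  'p' at position 2: consonant
  'h' at position 3: consonant
  'm' at position 4: consonant
  'n' at position 5: consonant
  'c' at position 6: consonant
  'j' at position 7: consonant
  'o' at position 8: vowel (running total: 1)
  'h' at position 9: consonant
Total vowels: 1

1


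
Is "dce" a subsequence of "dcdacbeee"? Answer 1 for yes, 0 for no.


Check if "dce" is a subsequence of "dcdacbeee"
Greedy scan:
  Position 0 ('d'): matches sub[0] = 'd'
  Position 1 ('c'): matches sub[1] = 'c'
  Position 2 ('d'): no match needed
  Position 3 ('a'): no match needed
  Position 4 ('c'): no match needed
  Position 5 ('b'): no match needed
  Position 6 ('e'): matches sub[2] = 'e'
  Position 7 ('e'): no match needed
  Position 8 ('e'): no match needed
All 3 characters matched => is a subsequence

1


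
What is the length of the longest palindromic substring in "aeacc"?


Input: "aeacc"
Checking substrings for palindromes:
  [0:3] "aea" (len 3) => palindrome
  [3:5] "cc" (len 2) => palindrome
Longest palindromic substring: "aea" with length 3

3


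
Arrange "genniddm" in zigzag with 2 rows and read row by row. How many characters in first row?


Zigzag "genniddm" into 2 rows:
Placing characters:
  'g' => row 0
  'e' => row 1
  'n' => row 0
  'n' => row 1
  'i' => row 0
  'd' => row 1
  'd' => row 0
  'm' => row 1
Rows:
  Row 0: "gnid"
  Row 1: "endm"
First row length: 4

4


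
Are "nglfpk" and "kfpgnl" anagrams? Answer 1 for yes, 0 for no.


Strings: "nglfpk", "kfpgnl"
Sorted first:  fgklnp
Sorted second: fgklnp
Sorted forms match => anagrams

1


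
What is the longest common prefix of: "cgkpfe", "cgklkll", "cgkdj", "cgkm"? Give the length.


Words: cgkpfe, cgklkll, cgkdj, cgkm
  Position 0: all 'c' => match
  Position 1: all 'g' => match
  Position 2: all 'k' => match
  Position 3: ('p', 'l', 'd', 'm') => mismatch, stop
LCP = "cgk" (length 3)

3


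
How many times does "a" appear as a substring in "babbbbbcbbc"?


Searching for "a" in "babbbbbcbbc"
Scanning each position:
  Position 0: "b" => no
  Position 1: "a" => MATCH
  Position 2: "b" => no
  Position 3: "b" => no
  Position 4: "b" => no
  Position 5: "b" => no
  Position 6: "b" => no
  Position 7: "c" => no
  Position 8: "b" => no
  Position 9: "b" => no
  Position 10: "c" => no
Total occurrences: 1

1


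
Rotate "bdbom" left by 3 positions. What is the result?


Input: "bdbom", rotate left by 3
First 3 characters: "bdb"
Remaining characters: "om"
Concatenate remaining + first: "om" + "bdb" = "ombdb"

ombdb


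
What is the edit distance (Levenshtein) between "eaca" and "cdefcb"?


Computing edit distance: "eaca" -> "cdefcb"
DP table:
           c    d    e    f    c    b
      0    1    2    3    4    5    6
  e   1    1    2    2    3    4    5
  a   2    2    2    3    3    4    5
  c   3    2    3    3    4    3    4
  a   4    3    3    4    4    4    4
Edit distance = dp[4][6] = 4

4


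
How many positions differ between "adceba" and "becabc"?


Comparing "adceba" and "becabc" position by position:
  Position 0: 'a' vs 'b' => DIFFER
  Position 1: 'd' vs 'e' => DIFFER
  Position 2: 'c' vs 'c' => same
  Position 3: 'e' vs 'a' => DIFFER
  Position 4: 'b' vs 'b' => same
  Position 5: 'a' vs 'c' => DIFFER
Positions that differ: 4

4


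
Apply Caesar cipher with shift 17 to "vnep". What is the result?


Caesar cipher: shift "vnep" by 17
  'v' (pos 21) + 17 = pos 12 = 'm'
  'n' (pos 13) + 17 = pos 4 = 'e'
  'e' (pos 4) + 17 = pos 21 = 'v'
  'p' (pos 15) + 17 = pos 6 = 'g'
Result: mevg

mevg


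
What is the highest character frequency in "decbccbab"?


Input: decbccbab
Character counts:
  'a': 1
  'b': 3
  'c': 3
  'd': 1
  'e': 1
Maximum frequency: 3

3


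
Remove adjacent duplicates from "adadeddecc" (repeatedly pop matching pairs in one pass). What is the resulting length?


Input: adadeddecc
Stack-based adjacent duplicate removal:
  Read 'a': push. Stack: a
  Read 'd': push. Stack: ad
  Read 'a': push. Stack: ada
  Read 'd': push. Stack: adad
  Read 'e': push. Stack: adade
  Read 'd': push. Stack: adaded
  Read 'd': matches stack top 'd' => pop. Stack: adade
  Read 'e': matches stack top 'e' => pop. Stack: adad
  Read 'c': push. Stack: adadc
  Read 'c': matches stack top 'c' => pop. Stack: adad
Final stack: "adad" (length 4)

4


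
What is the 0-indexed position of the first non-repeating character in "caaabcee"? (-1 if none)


Input: caaabcee
Character frequencies:
  'a': 3
  'b': 1
  'c': 2
  'e': 2
Scanning left to right for freq == 1:
  Position 0 ('c'): freq=2, skip
  Position 1 ('a'): freq=3, skip
  Position 2 ('a'): freq=3, skip
  Position 3 ('a'): freq=3, skip
  Position 4 ('b'): unique! => answer = 4

4


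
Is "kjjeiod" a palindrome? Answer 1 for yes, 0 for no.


Input: kjjeiod
Reversed: doiejjk
  Compare pos 0 ('k') with pos 6 ('d'): MISMATCH
  Compare pos 1 ('j') with pos 5 ('o'): MISMATCH
  Compare pos 2 ('j') with pos 4 ('i'): MISMATCH
Result: not a palindrome

0


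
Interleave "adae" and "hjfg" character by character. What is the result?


Interleaving "adae" and "hjfg":
  Position 0: 'a' from first, 'h' from second => "ah"
  Position 1: 'd' from first, 'j' from second => "dj"
  Position 2: 'a' from first, 'f' from second => "af"
  Position 3: 'e' from first, 'g' from second => "eg"
Result: ahdjafeg

ahdjafeg


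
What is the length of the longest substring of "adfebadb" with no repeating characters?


Input: "adfebadb"
Sliding window (track last position of each char):
  Position 0 ('a'): window [0,0] length 1 -- new best
  Position 1 ('d'): window [0,1] length 2 -- new best
  Position 2 ('f'): window [0,2] length 3 -- new best
  Position 3 ('e'): window [0,3] length 4 -- new best
  Position 4 ('b'): window [0,4] length 5 -- new best
  Position 5 ('a'): repeat (last at 0), move window start to 1
  Position 5 ('a'): window [1,5] length 5
  Position 6 ('d'): repeat (last at 1), move window start to 2
  Position 6 ('d'): window [2,6] length 5
  Position 7 ('b'): repeat (last at 4), move window start to 5
  Position 7 ('b'): window [5,7] length 3
Longest substring with no repeats: "adfeb" with length 5

5


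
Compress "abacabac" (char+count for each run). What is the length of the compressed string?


Input: abacabac
Runs:
  'a' x 1 => "a1"
  'b' x 1 => "b1"
  'a' x 1 => "a1"
  'c' x 1 => "c1"
  'a' x 1 => "a1"
  'b' x 1 => "b1"
  'a' x 1 => "a1"
  'c' x 1 => "c1"
Compressed: "a1b1a1c1a1b1a1c1"
Compressed length: 16

16


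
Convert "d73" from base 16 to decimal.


Input: "d73" in base 16
Positional expansion:
  Digit 'd' (value 13) x 16^2 = 3328
  Digit '7' (value 7) x 16^1 = 112
  Digit '3' (value 3) x 16^0 = 3
Sum = 3443

3443


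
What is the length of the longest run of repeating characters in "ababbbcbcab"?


Input: "ababbbcbcab"
Scanning for longest run:
  Position 1 ('b'): new char, reset run to 1
  Position 2 ('a'): new char, reset run to 1
  Position 3 ('b'): new char, reset run to 1
  Position 4 ('b'): continues run of 'b', length=2
  Position 5 ('b'): continues run of 'b', length=3
  Position 6 ('c'): new char, reset run to 1
  Position 7 ('b'): new char, reset run to 1
  Position 8 ('c'): new char, reset run to 1
  Position 9 ('a'): new char, reset run to 1
  Position 10 ('b'): new char, reset run to 1
Longest run: 'b' with length 3

3


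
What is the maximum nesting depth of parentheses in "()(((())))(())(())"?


Input: "()(((())))(())(())"
Tracking depth:
  Position 0 '(': depth becomes 1
  Position 1 ')': depth becomes 0
  Position 2 '(': depth becomes 1
  Position 3 '(': depth becomes 2
  Position 4 '(': depth becomes 3
  Position 5 '(': depth becomes 4
  Position 6 ')': depth becomes 3
  Position 7 ')': depth becomes 2
  Position 8 ')': depth becomes 1
  Position 9 ')': depth becomes 0
  Position 10 '(': depth becomes 1
  Position 11 '(': depth becomes 2
  Position 12 ')': depth becomes 1
  Position 13 ')': depth becomes 0
  Position 14 '(': depth becomes 1
  Position 15 '(': depth becomes 2
  Position 16 ')': depth becomes 1
  Position 17 ')': depth becomes 0
Maximum depth reached: 4

4


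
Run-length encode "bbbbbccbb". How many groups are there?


Input: bbbbbccbb
Scanning for consecutive runs:
  Group 1: 'b' x 5 (positions 0-4)
  Group 2: 'c' x 2 (positions 5-6)
  Group 3: 'b' x 2 (positions 7-8)
Total groups: 3

3


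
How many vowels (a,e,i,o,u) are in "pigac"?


Input: pigac
Checking each character:
  'p' at position 0: consonant
  'i' at position 1: vowel (running total: 1)
  'g' at position 2: consonant
  'a' at position 3: vowel (running total: 2)
  'c' at position 4: consonant
Total vowels: 2

2


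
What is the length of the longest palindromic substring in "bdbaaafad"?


Input: "bdbaaafad"
Checking substrings for palindromes:
  [0:3] "bdb" (len 3) => palindrome
  [3:6] "aaa" (len 3) => palindrome
  [5:8] "afa" (len 3) => palindrome
  [3:5] "aa" (len 2) => palindrome
  [4:6] "aa" (len 2) => palindrome
Longest palindromic substring: "bdb" with length 3

3


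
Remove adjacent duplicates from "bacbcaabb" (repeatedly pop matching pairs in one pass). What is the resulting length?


Input: bacbcaabb
Stack-based adjacent duplicate removal:
  Read 'b': push. Stack: b
  Read 'a': push. Stack: ba
  Read 'c': push. Stack: bac
  Read 'b': push. Stack: bacb
  Read 'c': push. Stack: bacbc
  Read 'a': push. Stack: bacbca
  Read 'a': matches stack top 'a' => pop. Stack: bacbc
  Read 'b': push. Stack: bacbcb
  Read 'b': matches stack top 'b' => pop. Stack: bacbc
Final stack: "bacbc" (length 5)

5


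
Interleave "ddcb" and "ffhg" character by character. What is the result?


Interleaving "ddcb" and "ffhg":
  Position 0: 'd' from first, 'f' from second => "df"
  Position 1: 'd' from first, 'f' from second => "df"
  Position 2: 'c' from first, 'h' from second => "ch"
  Position 3: 'b' from first, 'g' from second => "bg"
Result: dfdfchbg

dfdfchbg


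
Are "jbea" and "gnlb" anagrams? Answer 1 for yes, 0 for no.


Strings: "jbea", "gnlb"
Sorted first:  abej
Sorted second: bgln
Differ at position 0: 'a' vs 'b' => not anagrams

0


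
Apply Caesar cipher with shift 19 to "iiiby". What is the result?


Caesar cipher: shift "iiiby" by 19
  'i' (pos 8) + 19 = pos 1 = 'b'
  'i' (pos 8) + 19 = pos 1 = 'b'
  'i' (pos 8) + 19 = pos 1 = 'b'
  'b' (pos 1) + 19 = pos 20 = 'u'
  'y' (pos 24) + 19 = pos 17 = 'r'
Result: bbbur

bbbur


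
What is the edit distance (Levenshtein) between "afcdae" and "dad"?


Computing edit distance: "afcdae" -> "dad"
DP table:
           d    a    d
      0    1    2    3
  a   1    1    1    2
  f   2    2    2    2
  c   3    3    3    3
  d   4    3    4    3
  a   5    4    3    4
  e   6    5    4    4
Edit distance = dp[6][3] = 4

4


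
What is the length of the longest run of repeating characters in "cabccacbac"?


Input: "cabccacbac"
Scanning for longest run:
  Position 1 ('a'): new char, reset run to 1
  Position 2 ('b'): new char, reset run to 1
  Position 3 ('c'): new char, reset run to 1
  Position 4 ('c'): continues run of 'c', length=2
  Position 5 ('a'): new char, reset run to 1
  Position 6 ('c'): new char, reset run to 1
  Position 7 ('b'): new char, reset run to 1
  Position 8 ('a'): new char, reset run to 1
  Position 9 ('c'): new char, reset run to 1
Longest run: 'c' with length 2

2


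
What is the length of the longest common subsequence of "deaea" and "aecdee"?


LCS of "deaea" and "aecdee"
DP table:
           a    e    c    d    e    e
      0    0    0    0    0    0    0
  d   0    0    0    0    1    1    1
  e   0    0    1    1    1    2    2
  a   0    1    1    1    1    2    2
  e   0    1    2    2    2    2    3
  a   0    1    2    2    2    2    3
LCS length = dp[5][6] = 3

3


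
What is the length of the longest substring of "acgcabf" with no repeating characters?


Input: "acgcabf"
Sliding window (track last position of each char):
  Position 0 ('a'): window [0,0] length 1 -- new best
  Position 1 ('c'): window [0,1] length 2 -- new best
  Position 2 ('g'): window [0,2] length 3 -- new best
  Position 3 ('c'): repeat (last at 1), move window start to 2
  Position 3 ('c'): window [2,3] length 2
  Position 4 ('a'): window [2,4] length 3
  Position 5 ('b'): window [2,5] length 4 -- new best
  Position 6 ('f'): window [2,6] length 5 -- new best
Longest substring with no repeats: "gcabf" with length 5

5


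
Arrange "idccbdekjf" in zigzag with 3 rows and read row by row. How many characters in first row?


Zigzag "idccbdekjf" into 3 rows:
Placing characters:
  'i' => row 0
  'd' => row 1
  'c' => row 2
  'c' => row 1
  'b' => row 0
  'd' => row 1
  'e' => row 2
  'k' => row 1
  'j' => row 0
  'f' => row 1
Rows:
  Row 0: "ibj"
  Row 1: "dcdkf"
  Row 2: "ce"
First row length: 3

3


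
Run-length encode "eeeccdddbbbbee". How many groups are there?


Input: eeeccdddbbbbee
Scanning for consecutive runs:
  Group 1: 'e' x 3 (positions 0-2)
  Group 2: 'c' x 2 (positions 3-4)
  Group 3: 'd' x 3 (positions 5-7)
  Group 4: 'b' x 4 (positions 8-11)
  Group 5: 'e' x 2 (positions 12-13)
Total groups: 5

5


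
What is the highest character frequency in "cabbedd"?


Input: cabbedd
Character counts:
  'a': 1
  'b': 2
  'c': 1
  'd': 2
  'e': 1
Maximum frequency: 2

2


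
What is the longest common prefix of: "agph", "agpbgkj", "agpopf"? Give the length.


Words: agph, agpbgkj, agpopf
  Position 0: all 'a' => match
  Position 1: all 'g' => match
  Position 2: all 'p' => match
  Position 3: ('h', 'b', 'o') => mismatch, stop
LCP = "agp" (length 3)

3


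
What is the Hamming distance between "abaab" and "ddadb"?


Comparing "abaab" and "ddadb" position by position:
  Position 0: 'a' vs 'd' => differ
  Position 1: 'b' vs 'd' => differ
  Position 2: 'a' vs 'a' => same
  Position 3: 'a' vs 'd' => differ
  Position 4: 'b' vs 'b' => same
Total differences (Hamming distance): 3

3


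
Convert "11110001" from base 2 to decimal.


Input: "11110001" in base 2
Positional expansion:
  Digit '1' (value 1) x 2^7 = 128
  Digit '1' (value 1) x 2^6 = 64
  Digit '1' (value 1) x 2^5 = 32
  Digit '1' (value 1) x 2^4 = 16
  Digit '0' (value 0) x 2^3 = 0
  Digit '0' (value 0) x 2^2 = 0
  Digit '0' (value 0) x 2^1 = 0
  Digit '1' (value 1) x 2^0 = 1
Sum = 241

241


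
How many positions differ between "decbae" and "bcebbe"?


Comparing "decbae" and "bcebbe" position by position:
  Position 0: 'd' vs 'b' => DIFFER
  Position 1: 'e' vs 'c' => DIFFER
  Position 2: 'c' vs 'e' => DIFFER
  Position 3: 'b' vs 'b' => same
  Position 4: 'a' vs 'b' => DIFFER
  Position 5: 'e' vs 'e' => same
Positions that differ: 4

4


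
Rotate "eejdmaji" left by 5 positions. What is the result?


Input: "eejdmaji", rotate left by 5
First 5 characters: "eejdm"
Remaining characters: "aji"
Concatenate remaining + first: "aji" + "eejdm" = "ajieejdm"

ajieejdm


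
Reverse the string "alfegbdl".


Input: alfegbdl
Reading characters right to left:
  Position 7: 'l'
  Position 6: 'd'
  Position 5: 'b'
  Position 4: 'g'
  Position 3: 'e'
  Position 2: 'f'
  Position 1: 'l'
  Position 0: 'a'
Reversed: ldbgefla

ldbgefla


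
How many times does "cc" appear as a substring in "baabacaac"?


Searching for "cc" in "baabacaac"
Scanning each position:
  Position 0: "ba" => no
  Position 1: "aa" => no
  Position 2: "ab" => no
  Position 3: "ba" => no
  Position 4: "ac" => no
  Position 5: "ca" => no
  Position 6: "aa" => no
  Position 7: "ac" => no
Total occurrences: 0

0


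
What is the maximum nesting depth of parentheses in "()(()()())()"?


Input: "()(()()())()"
Tracking depth:
  Position 0 '(': depth becomes 1
  Position 1 ')': depth becomes 0
  Position 2 '(': depth becomes 1
  Position 3 '(': depth becomes 2
  Position 4 ')': depth becomes 1
  Position 5 '(': depth becomes 2
  Position 6 ')': depth becomes 1
  Position 7 '(': depth becomes 2
  Position 8 ')': depth becomes 1
  Position 9 ')': depth becomes 0
  Position 10 '(': depth becomes 1
  Position 11 ')': depth becomes 0
Maximum depth reached: 2

2


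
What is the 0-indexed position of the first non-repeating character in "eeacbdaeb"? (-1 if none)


Input: eeacbdaeb
Character frequencies:
  'a': 2
  'b': 2
  'c': 1
  'd': 1
  'e': 3
Scanning left to right for freq == 1:
  Position 0 ('e'): freq=3, skip
  Position 1 ('e'): freq=3, skip
  Position 2 ('a'): freq=2, skip
  Position 3 ('c'): unique! => answer = 3

3


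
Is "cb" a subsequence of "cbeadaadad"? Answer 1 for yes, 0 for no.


Check if "cb" is a subsequence of "cbeadaadad"
Greedy scan:
  Position 0 ('c'): matches sub[0] = 'c'
  Position 1 ('b'): matches sub[1] = 'b'
  Position 2 ('e'): no match needed
  Position 3 ('a'): no match needed
  Position 4 ('d'): no match needed
  Position 5 ('a'): no match needed
  Position 6 ('a'): no match needed
  Position 7 ('d'): no match needed
  Position 8 ('a'): no match needed
  Position 9 ('d'): no match needed
All 2 characters matched => is a subsequence

1


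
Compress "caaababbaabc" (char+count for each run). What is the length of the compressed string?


Input: caaababbaabc
Runs:
  'c' x 1 => "c1"
  'a' x 3 => "a3"
  'b' x 1 => "b1"
  'a' x 1 => "a1"
  'b' x 2 => "b2"
  'a' x 2 => "a2"
  'b' x 1 => "b1"
  'c' x 1 => "c1"
Compressed: "c1a3b1a1b2a2b1c1"
Compressed length: 16

16


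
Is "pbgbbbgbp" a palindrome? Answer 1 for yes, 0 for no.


Input: pbgbbbgbp
Reversed: pbgbbbgbp
  Compare pos 0 ('p') with pos 8 ('p'): match
  Compare pos 1 ('b') with pos 7 ('b'): match
  Compare pos 2 ('g') with pos 6 ('g'): match
  Compare pos 3 ('b') with pos 5 ('b'): match
Result: palindrome

1


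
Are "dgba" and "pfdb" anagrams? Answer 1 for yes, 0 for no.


Strings: "dgba", "pfdb"
Sorted first:  abdg
Sorted second: bdfp
Differ at position 0: 'a' vs 'b' => not anagrams

0


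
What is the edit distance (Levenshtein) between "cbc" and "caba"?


Computing edit distance: "cbc" -> "caba"
DP table:
           c    a    b    a
      0    1    2    3    4
  c   1    0    1    2    3
  b   2    1    1    1    2
  c   3    2    2    2    2
Edit distance = dp[3][4] = 2

2


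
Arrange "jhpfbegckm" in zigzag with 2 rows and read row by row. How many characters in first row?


Zigzag "jhpfbegckm" into 2 rows:
Placing characters:
  'j' => row 0
  'h' => row 1
  'p' => row 0
  'f' => row 1
  'b' => row 0
  'e' => row 1
  'g' => row 0
  'c' => row 1
  'k' => row 0
  'm' => row 1
Rows:
  Row 0: "jpbgk"
  Row 1: "hfecm"
First row length: 5

5


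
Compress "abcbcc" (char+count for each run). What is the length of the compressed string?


Input: abcbcc
Runs:
  'a' x 1 => "a1"
  'b' x 1 => "b1"
  'c' x 1 => "c1"
  'b' x 1 => "b1"
  'c' x 2 => "c2"
Compressed: "a1b1c1b1c2"
Compressed length: 10

10


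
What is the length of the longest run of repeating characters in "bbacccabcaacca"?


Input: "bbacccabcaacca"
Scanning for longest run:
  Position 1 ('b'): continues run of 'b', length=2
  Position 2 ('a'): new char, reset run to 1
  Position 3 ('c'): new char, reset run to 1
  Position 4 ('c'): continues run of 'c', length=2
  Position 5 ('c'): continues run of 'c', length=3
  Position 6 ('a'): new char, reset run to 1
  Position 7 ('b'): new char, reset run to 1
  Position 8 ('c'): new char, reset run to 1
  Position 9 ('a'): new char, reset run to 1
  Position 10 ('a'): continues run of 'a', length=2
  Position 11 ('c'): new char, reset run to 1
  Position 12 ('c'): continues run of 'c', length=2
  Position 13 ('a'): new char, reset run to 1
Longest run: 'c' with length 3

3


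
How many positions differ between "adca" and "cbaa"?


Comparing "adca" and "cbaa" position by position:
  Position 0: 'a' vs 'c' => DIFFER
  Position 1: 'd' vs 'b' => DIFFER
  Position 2: 'c' vs 'a' => DIFFER
  Position 3: 'a' vs 'a' => same
Positions that differ: 3

3


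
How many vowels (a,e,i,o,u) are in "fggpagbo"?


Input: fggpagbo
Checking each character:
  'f' at position 0: consonant
  'g' at position 1: consonant
  'g' at position 2: consonant
  'p' at position 3: consonant
  'a' at position 4: vowel (running total: 1)
  'g' at position 5: consonant
  'b' at position 6: consonant
  'o' at position 7: vowel (running total: 2)
Total vowels: 2

2


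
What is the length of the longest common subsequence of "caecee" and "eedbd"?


LCS of "caecee" and "eedbd"
DP table:
           e    e    d    b    d
      0    0    0    0    0    0
  c   0    0    0    0    0    0
  a   0    0    0    0    0    0
  e   0    1    1    1    1    1
  c   0    1    1    1    1    1
  e   0    1    2    2    2    2
  e   0    1    2    2    2    2
LCS length = dp[6][5] = 2

2


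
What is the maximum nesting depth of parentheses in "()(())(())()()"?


Input: "()(())(())()()"
Tracking depth:
  Position 0 '(': depth becomes 1
  Position 1 ')': depth becomes 0
  Position 2 '(': depth becomes 1
  Position 3 '(': depth becomes 2
  Position 4 ')': depth becomes 1
  Position 5 ')': depth becomes 0
  Position 6 '(': depth becomes 1
  Position 7 '(': depth becomes 2
  Position 8 ')': depth becomes 1
  Position 9 ')': depth becomes 0
  Position 10 '(': depth becomes 1
  Position 11 ')': depth becomes 0
  Position 12 '(': depth becomes 1
  Position 13 ')': depth becomes 0
Maximum depth reached: 2

2


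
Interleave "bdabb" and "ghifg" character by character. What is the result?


Interleaving "bdabb" and "ghifg":
  Position 0: 'b' from first, 'g' from second => "bg"
  Position 1: 'd' from first, 'h' from second => "dh"
  Position 2: 'a' from first, 'i' from second => "ai"
  Position 3: 'b' from first, 'f' from second => "bf"
  Position 4: 'b' from first, 'g' from second => "bg"
Result: bgdhaibfbg

bgdhaibfbg


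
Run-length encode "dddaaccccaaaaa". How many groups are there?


Input: dddaaccccaaaaa
Scanning for consecutive runs:
  Group 1: 'd' x 3 (positions 0-2)
  Group 2: 'a' x 2 (positions 3-4)
  Group 3: 'c' x 4 (positions 5-8)
  Group 4: 'a' x 5 (positions 9-13)
Total groups: 4

4


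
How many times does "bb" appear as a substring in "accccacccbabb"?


Searching for "bb" in "accccacccbabb"
Scanning each position:
  Position 0: "ac" => no
  Position 1: "cc" => no
  Position 2: "cc" => no
  Position 3: "cc" => no
  Position 4: "ca" => no
  Position 5: "ac" => no
  Position 6: "cc" => no
  Position 7: "cc" => no
  Position 8: "cb" => no
  Position 9: "ba" => no
  Position 10: "ab" => no
  Position 11: "bb" => MATCH
Total occurrences: 1

1


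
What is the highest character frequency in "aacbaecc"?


Input: aacbaecc
Character counts:
  'a': 3
  'b': 1
  'c': 3
  'e': 1
Maximum frequency: 3

3


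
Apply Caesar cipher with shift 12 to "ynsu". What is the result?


Caesar cipher: shift "ynsu" by 12
  'y' (pos 24) + 12 = pos 10 = 'k'
  'n' (pos 13) + 12 = pos 25 = 'z'
  's' (pos 18) + 12 = pos 4 = 'e'
  'u' (pos 20) + 12 = pos 6 = 'g'
Result: kzeg

kzeg


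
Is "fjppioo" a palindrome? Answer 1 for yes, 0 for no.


Input: fjppioo
Reversed: ooippjf
  Compare pos 0 ('f') with pos 6 ('o'): MISMATCH
  Compare pos 1 ('j') with pos 5 ('o'): MISMATCH
  Compare pos 2 ('p') with pos 4 ('i'): MISMATCH
Result: not a palindrome

0
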